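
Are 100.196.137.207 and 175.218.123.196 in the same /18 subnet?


Mask: 255.255.192.0
100.196.137.207 AND mask = 100.196.128.0
175.218.123.196 AND mask = 175.218.64.0
No, different subnets (100.196.128.0 vs 175.218.64.0)


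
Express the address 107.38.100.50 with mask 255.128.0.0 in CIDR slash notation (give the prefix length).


Binary: 11111111.10000000.00000000.00000000
Count leading 1s
Prefix: /9


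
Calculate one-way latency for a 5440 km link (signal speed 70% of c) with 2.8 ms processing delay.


Speed = 0.7 * 3e5 km/s = 210000 km/s
Propagation delay = 5440 / 210000 = 0.0259 s = 25.9048 ms
Processing delay = 2.8 ms
Total one-way latency = 28.7048 ms


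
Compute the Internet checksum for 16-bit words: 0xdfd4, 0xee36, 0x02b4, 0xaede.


Sum all words (with carry folding):
+ 0xdfd4 = 0xdfd4
+ 0xee36 = 0xce0b
+ 0x02b4 = 0xd0bf
+ 0xaede = 0x7f9e
One's complement: ~0x7f9e
Checksum = 0x8061


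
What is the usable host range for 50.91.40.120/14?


Network: 50.88.0.0
Broadcast: 50.91.255.255
First usable = network + 1
Last usable = broadcast - 1
Range: 50.88.0.1 to 50.91.255.254


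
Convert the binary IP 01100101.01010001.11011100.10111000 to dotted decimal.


01100101 = 101
01010001 = 81
11011100 = 220
10111000 = 184
IP: 101.81.220.184


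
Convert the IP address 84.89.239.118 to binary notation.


84 = 01010100
89 = 01011001
239 = 11101111
118 = 01110110
Binary: 01010100.01011001.11101111.01110110


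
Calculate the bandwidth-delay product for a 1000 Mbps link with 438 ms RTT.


BDP = bandwidth * RTT
= 1000 Mbps * 438 ms
= 1000 * 1e6 * 438 / 1000 bits
= 438000000 bits
= 54750000 bytes
= 53466.7969 KB
BDP = 438000000 bits (54750000 bytes)


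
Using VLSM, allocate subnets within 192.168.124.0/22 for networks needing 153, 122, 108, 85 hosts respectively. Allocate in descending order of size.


153 hosts -> /24 (254 usable): 192.168.124.0/24
122 hosts -> /25 (126 usable): 192.168.125.0/25
108 hosts -> /25 (126 usable): 192.168.125.128/25
85 hosts -> /25 (126 usable): 192.168.126.0/25
Allocation: 192.168.124.0/24 (153 hosts, 254 usable); 192.168.125.0/25 (122 hosts, 126 usable); 192.168.125.128/25 (108 hosts, 126 usable); 192.168.126.0/25 (85 hosts, 126 usable)


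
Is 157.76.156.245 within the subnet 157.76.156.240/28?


Subnet network: 157.76.156.240
Test IP AND mask: 157.76.156.240
Yes, 157.76.156.245 is in 157.76.156.240/28


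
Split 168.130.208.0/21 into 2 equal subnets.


New prefix = 21 + 1 = 22
Each subnet has 1024 addresses
  168.130.208.0/22
  168.130.212.0/22
Subnets: 168.130.208.0/22, 168.130.212.0/22


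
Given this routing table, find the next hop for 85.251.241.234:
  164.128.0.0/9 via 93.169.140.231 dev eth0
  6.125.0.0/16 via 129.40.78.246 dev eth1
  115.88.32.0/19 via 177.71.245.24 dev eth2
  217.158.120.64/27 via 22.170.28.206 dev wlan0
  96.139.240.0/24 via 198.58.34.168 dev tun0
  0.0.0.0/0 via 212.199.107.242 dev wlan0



Longest prefix match for 85.251.241.234:
  /9 164.128.0.0: no
  /16 6.125.0.0: no
  /19 115.88.32.0: no
  /27 217.158.120.64: no
  /24 96.139.240.0: no
  /0 0.0.0.0: MATCH
Selected: next-hop 212.199.107.242 via wlan0 (matched /0)


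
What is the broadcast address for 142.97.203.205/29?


Network: 142.97.203.200/29
Host bits = 3
Set all host bits to 1:
Broadcast: 142.97.203.207


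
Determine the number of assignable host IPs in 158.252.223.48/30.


Host bits = 32 - 30 = 2
Total addresses = 2^2 = 4
Usable = total - 2 (network and broadcast)
Usable hosts: 2


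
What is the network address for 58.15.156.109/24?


IP:   00111010.00001111.10011100.01101101
Mask: 11111111.11111111.11111111.00000000
AND operation:
Net:  00111010.00001111.10011100.00000000
Network: 58.15.156.0/24


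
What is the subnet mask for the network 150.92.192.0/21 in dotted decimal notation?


/21 means 21 network bits, 11 host bits
Binary: 11111111111111111111100000000000
Mask: 255.255.248.0


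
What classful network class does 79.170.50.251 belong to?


First octet: 79
Binary: 01001111
0xxxxxxx -> Class A (1-126)
Class A, default mask 255.0.0.0 (/8)


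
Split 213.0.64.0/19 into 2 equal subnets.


New prefix = 19 + 1 = 20
Each subnet has 4096 addresses
  213.0.64.0/20
  213.0.80.0/20
Subnets: 213.0.64.0/20, 213.0.80.0/20


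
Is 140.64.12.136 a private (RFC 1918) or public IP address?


RFC 1918 private ranges:
  10.0.0.0/8 (10.0.0.0 - 10.255.255.255)
  172.16.0.0/12 (172.16.0.0 - 172.31.255.255)
  192.168.0.0/16 (192.168.0.0 - 192.168.255.255)
Public (not in any RFC 1918 range)


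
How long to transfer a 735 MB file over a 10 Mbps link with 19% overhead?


Effective throughput = 10 * (1 - 19/100) = 8.1 Mbps
File size in Mb = 735 * 8 = 5880 Mb
Time = 5880 / 8.1
Time = 725.9259 seconds


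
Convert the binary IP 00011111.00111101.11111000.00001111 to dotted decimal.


00011111 = 31
00111101 = 61
11111000 = 248
00001111 = 15
IP: 31.61.248.15


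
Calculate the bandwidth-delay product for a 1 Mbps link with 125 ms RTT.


BDP = bandwidth * RTT
= 1 Mbps * 125 ms
= 1 * 1e6 * 125 / 1000 bits
= 125000 bits
= 15625 bytes
= 15.2588 KB
BDP = 125000 bits (15625 bytes)


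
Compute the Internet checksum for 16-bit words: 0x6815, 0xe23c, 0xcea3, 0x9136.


Sum all words (with carry folding):
+ 0x6815 = 0x6815
+ 0xe23c = 0x4a52
+ 0xcea3 = 0x18f6
+ 0x9136 = 0xaa2c
One's complement: ~0xaa2c
Checksum = 0x55d3


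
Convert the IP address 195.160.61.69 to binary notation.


195 = 11000011
160 = 10100000
61 = 00111101
69 = 01000101
Binary: 11000011.10100000.00111101.01000101


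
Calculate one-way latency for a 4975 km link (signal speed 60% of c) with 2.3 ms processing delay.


Speed = 0.6 * 3e5 km/s = 180000 km/s
Propagation delay = 4975 / 180000 = 0.0276 s = 27.6389 ms
Processing delay = 2.3 ms
Total one-way latency = 29.9389 ms


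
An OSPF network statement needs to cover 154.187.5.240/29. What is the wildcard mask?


Subnet mask: 255.255.255.248
Wildcard = 255.255.255.255 - subnet mask
255 - 255 = 0
255 - 255 = 0
255 - 255 = 0
255 - 248 = 7
Wildcard: 0.0.0.7


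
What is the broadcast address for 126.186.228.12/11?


Network: 126.160.0.0/11
Host bits = 21
Set all host bits to 1:
Broadcast: 126.191.255.255


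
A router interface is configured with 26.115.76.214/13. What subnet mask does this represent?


/13 means 13 network bits, 19 host bits
Binary: 11111111111110000000000000000000
Mask: 255.248.0.0


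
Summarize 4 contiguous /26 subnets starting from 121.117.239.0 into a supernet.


Original prefix: /26
Number of subnets: 4 = 2^2
New prefix = 26 - 2 = 24
Supernet: 121.117.239.0/24


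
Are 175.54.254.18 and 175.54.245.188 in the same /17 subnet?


Mask: 255.255.128.0
175.54.254.18 AND mask = 175.54.128.0
175.54.245.188 AND mask = 175.54.128.0
Yes, same subnet (175.54.128.0)


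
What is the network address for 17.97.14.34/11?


IP:   00010001.01100001.00001110.00100010
Mask: 11111111.11100000.00000000.00000000
AND operation:
Net:  00010001.01100000.00000000.00000000
Network: 17.96.0.0/11


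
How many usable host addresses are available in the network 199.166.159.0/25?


Host bits = 32 - 25 = 7
Total addresses = 2^7 = 128
Usable = total - 2 (network and broadcast)
Usable hosts: 126


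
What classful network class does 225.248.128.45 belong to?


First octet: 225
Binary: 11100001
1110xxxx -> Class D (224-239)
Class D (multicast), default mask N/A


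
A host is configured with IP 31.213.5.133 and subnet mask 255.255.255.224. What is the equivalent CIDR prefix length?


Binary: 11111111.11111111.11111111.11100000
Count leading 1s
Prefix: /27


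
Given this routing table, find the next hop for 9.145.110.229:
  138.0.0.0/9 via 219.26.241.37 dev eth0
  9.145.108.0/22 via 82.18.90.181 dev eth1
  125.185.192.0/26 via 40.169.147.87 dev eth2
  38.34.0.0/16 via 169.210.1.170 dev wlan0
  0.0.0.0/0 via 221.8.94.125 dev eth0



Longest prefix match for 9.145.110.229:
  /9 138.0.0.0: no
  /22 9.145.108.0: MATCH
  /26 125.185.192.0: no
  /16 38.34.0.0: no
  /0 0.0.0.0: MATCH
Selected: next-hop 82.18.90.181 via eth1 (matched /22)


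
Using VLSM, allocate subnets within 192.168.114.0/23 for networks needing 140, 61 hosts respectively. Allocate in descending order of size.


140 hosts -> /24 (254 usable): 192.168.114.0/24
61 hosts -> /26 (62 usable): 192.168.115.0/26
Allocation: 192.168.114.0/24 (140 hosts, 254 usable); 192.168.115.0/26 (61 hosts, 62 usable)


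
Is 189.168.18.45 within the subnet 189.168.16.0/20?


Subnet network: 189.168.16.0
Test IP AND mask: 189.168.16.0
Yes, 189.168.18.45 is in 189.168.16.0/20


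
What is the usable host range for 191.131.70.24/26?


Network: 191.131.70.0
Broadcast: 191.131.70.63
First usable = network + 1
Last usable = broadcast - 1
Range: 191.131.70.1 to 191.131.70.62


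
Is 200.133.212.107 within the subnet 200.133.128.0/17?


Subnet network: 200.133.128.0
Test IP AND mask: 200.133.128.0
Yes, 200.133.212.107 is in 200.133.128.0/17


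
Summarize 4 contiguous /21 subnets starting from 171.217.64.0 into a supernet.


Original prefix: /21
Number of subnets: 4 = 2^2
New prefix = 21 - 2 = 19
Supernet: 171.217.64.0/19


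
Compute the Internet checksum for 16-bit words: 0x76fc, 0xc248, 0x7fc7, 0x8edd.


Sum all words (with carry folding):
+ 0x76fc = 0x76fc
+ 0xc248 = 0x3945
+ 0x7fc7 = 0xb90c
+ 0x8edd = 0x47ea
One's complement: ~0x47ea
Checksum = 0xb815


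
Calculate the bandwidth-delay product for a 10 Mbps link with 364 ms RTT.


BDP = bandwidth * RTT
= 10 Mbps * 364 ms
= 10 * 1e6 * 364 / 1000 bits
= 3640000 bits
= 455000 bytes
= 444.3359 KB
BDP = 3640000 bits (455000 bytes)


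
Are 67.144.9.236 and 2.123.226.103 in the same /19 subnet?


Mask: 255.255.224.0
67.144.9.236 AND mask = 67.144.0.0
2.123.226.103 AND mask = 2.123.224.0
No, different subnets (67.144.0.0 vs 2.123.224.0)


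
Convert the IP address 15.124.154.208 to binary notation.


15 = 00001111
124 = 01111100
154 = 10011010
208 = 11010000
Binary: 00001111.01111100.10011010.11010000


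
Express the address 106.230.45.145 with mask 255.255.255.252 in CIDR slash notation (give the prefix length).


Binary: 11111111.11111111.11111111.11111100
Count leading 1s
Prefix: /30


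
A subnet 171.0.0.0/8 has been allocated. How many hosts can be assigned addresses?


Host bits = 32 - 8 = 24
Total addresses = 2^24 = 16777216
Usable = total - 2 (network and broadcast)
Usable hosts: 16777214


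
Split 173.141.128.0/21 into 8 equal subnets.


New prefix = 21 + 3 = 24
Each subnet has 256 addresses
  173.141.128.0/24
  173.141.129.0/24
  173.141.130.0/24
  173.141.131.0/24
  173.141.132.0/24
  173.141.133.0/24
  173.141.134.0/24
  173.141.135.0/24
Subnets: 173.141.128.0/24, 173.141.129.0/24, 173.141.130.0/24, 173.141.131.0/24, 173.141.132.0/24, 173.141.133.0/24, 173.141.134.0/24, 173.141.135.0/24


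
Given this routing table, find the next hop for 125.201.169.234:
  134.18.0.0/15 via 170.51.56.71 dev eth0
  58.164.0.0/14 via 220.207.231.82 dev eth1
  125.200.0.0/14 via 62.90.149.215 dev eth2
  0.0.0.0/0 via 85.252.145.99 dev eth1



Longest prefix match for 125.201.169.234:
  /15 134.18.0.0: no
  /14 58.164.0.0: no
  /14 125.200.0.0: MATCH
  /0 0.0.0.0: MATCH
Selected: next-hop 62.90.149.215 via eth2 (matched /14)


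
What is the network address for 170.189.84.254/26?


IP:   10101010.10111101.01010100.11111110
Mask: 11111111.11111111.11111111.11000000
AND operation:
Net:  10101010.10111101.01010100.11000000
Network: 170.189.84.192/26


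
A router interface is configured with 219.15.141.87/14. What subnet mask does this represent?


/14 means 14 network bits, 18 host bits
Binary: 11111111111111000000000000000000
Mask: 255.252.0.0


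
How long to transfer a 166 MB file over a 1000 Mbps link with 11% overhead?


Effective throughput = 1000 * (1 - 11/100) = 890 Mbps
File size in Mb = 166 * 8 = 1328 Mb
Time = 1328 / 890
Time = 1.4921 seconds


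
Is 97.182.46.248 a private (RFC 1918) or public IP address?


RFC 1918 private ranges:
  10.0.0.0/8 (10.0.0.0 - 10.255.255.255)
  172.16.0.0/12 (172.16.0.0 - 172.31.255.255)
  192.168.0.0/16 (192.168.0.0 - 192.168.255.255)
Public (not in any RFC 1918 range)


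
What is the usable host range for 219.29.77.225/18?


Network: 219.29.64.0
Broadcast: 219.29.127.255
First usable = network + 1
Last usable = broadcast - 1
Range: 219.29.64.1 to 219.29.127.254


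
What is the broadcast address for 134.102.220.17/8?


Network: 134.0.0.0/8
Host bits = 24
Set all host bits to 1:
Broadcast: 134.255.255.255


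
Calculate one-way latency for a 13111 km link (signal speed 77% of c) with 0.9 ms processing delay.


Speed = 0.77 * 3e5 km/s = 231000 km/s
Propagation delay = 13111 / 231000 = 0.0568 s = 56.7576 ms
Processing delay = 0.9 ms
Total one-way latency = 57.6576 ms


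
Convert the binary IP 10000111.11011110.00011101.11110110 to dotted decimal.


10000111 = 135
11011110 = 222
00011101 = 29
11110110 = 246
IP: 135.222.29.246


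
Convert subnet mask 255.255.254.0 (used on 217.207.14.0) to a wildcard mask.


Subnet mask: 255.255.254.0
Wildcard = 255.255.255.255 - subnet mask
255 - 255 = 0
255 - 255 = 0
255 - 254 = 1
255 - 0 = 255
Wildcard: 0.0.1.255


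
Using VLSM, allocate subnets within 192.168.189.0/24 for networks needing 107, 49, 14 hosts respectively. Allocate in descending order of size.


107 hosts -> /25 (126 usable): 192.168.189.0/25
49 hosts -> /26 (62 usable): 192.168.189.128/26
14 hosts -> /28 (14 usable): 192.168.189.192/28
Allocation: 192.168.189.0/25 (107 hosts, 126 usable); 192.168.189.128/26 (49 hosts, 62 usable); 192.168.189.192/28 (14 hosts, 14 usable)


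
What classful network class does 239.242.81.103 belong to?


First octet: 239
Binary: 11101111
1110xxxx -> Class D (224-239)
Class D (multicast), default mask N/A


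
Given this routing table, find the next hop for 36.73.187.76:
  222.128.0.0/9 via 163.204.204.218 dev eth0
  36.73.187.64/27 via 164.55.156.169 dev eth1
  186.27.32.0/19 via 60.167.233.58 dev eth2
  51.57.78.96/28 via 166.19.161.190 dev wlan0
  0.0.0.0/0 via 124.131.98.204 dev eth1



Longest prefix match for 36.73.187.76:
  /9 222.128.0.0: no
  /27 36.73.187.64: MATCH
  /19 186.27.32.0: no
  /28 51.57.78.96: no
  /0 0.0.0.0: MATCH
Selected: next-hop 164.55.156.169 via eth1 (matched /27)


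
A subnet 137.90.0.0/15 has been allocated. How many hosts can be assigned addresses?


Host bits = 32 - 15 = 17
Total addresses = 2^17 = 131072
Usable = total - 2 (network and broadcast)
Usable hosts: 131070


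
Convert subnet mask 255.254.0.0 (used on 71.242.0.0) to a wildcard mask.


Subnet mask: 255.254.0.0
Wildcard = 255.255.255.255 - subnet mask
255 - 255 = 0
255 - 254 = 1
255 - 0 = 255
255 - 0 = 255
Wildcard: 0.1.255.255


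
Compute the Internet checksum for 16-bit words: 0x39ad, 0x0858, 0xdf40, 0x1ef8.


Sum all words (with carry folding):
+ 0x39ad = 0x39ad
+ 0x0858 = 0x4205
+ 0xdf40 = 0x2146
+ 0x1ef8 = 0x403e
One's complement: ~0x403e
Checksum = 0xbfc1


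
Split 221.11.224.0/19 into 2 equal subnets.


New prefix = 19 + 1 = 20
Each subnet has 4096 addresses
  221.11.224.0/20
  221.11.240.0/20
Subnets: 221.11.224.0/20, 221.11.240.0/20


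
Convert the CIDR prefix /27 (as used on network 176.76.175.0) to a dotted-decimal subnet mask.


/27 means 27 network bits, 5 host bits
Binary: 11111111111111111111111111100000
Mask: 255.255.255.224


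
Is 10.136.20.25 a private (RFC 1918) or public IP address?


RFC 1918 private ranges:
  10.0.0.0/8 (10.0.0.0 - 10.255.255.255)
  172.16.0.0/12 (172.16.0.0 - 172.31.255.255)
  192.168.0.0/16 (192.168.0.0 - 192.168.255.255)
Private (in 10.0.0.0/8)


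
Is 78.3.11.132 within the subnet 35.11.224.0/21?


Subnet network: 35.11.224.0
Test IP AND mask: 78.3.8.0
No, 78.3.11.132 is not in 35.11.224.0/21


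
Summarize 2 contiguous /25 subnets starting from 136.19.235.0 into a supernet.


Original prefix: /25
Number of subnets: 2 = 2^1
New prefix = 25 - 1 = 24
Supernet: 136.19.235.0/24


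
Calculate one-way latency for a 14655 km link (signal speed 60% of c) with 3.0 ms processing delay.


Speed = 0.6 * 3e5 km/s = 180000 km/s
Propagation delay = 14655 / 180000 = 0.0814 s = 81.4167 ms
Processing delay = 3.0 ms
Total one-way latency = 84.4167 ms


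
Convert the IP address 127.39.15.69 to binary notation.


127 = 01111111
39 = 00100111
15 = 00001111
69 = 01000101
Binary: 01111111.00100111.00001111.01000101


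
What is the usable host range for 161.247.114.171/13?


Network: 161.240.0.0
Broadcast: 161.247.255.255
First usable = network + 1
Last usable = broadcast - 1
Range: 161.240.0.1 to 161.247.255.254


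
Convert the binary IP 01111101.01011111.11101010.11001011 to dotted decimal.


01111101 = 125
01011111 = 95
11101010 = 234
11001011 = 203
IP: 125.95.234.203


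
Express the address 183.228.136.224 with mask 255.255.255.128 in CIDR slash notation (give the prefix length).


Binary: 11111111.11111111.11111111.10000000
Count leading 1s
Prefix: /25


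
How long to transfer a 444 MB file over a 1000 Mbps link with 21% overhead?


Effective throughput = 1000 * (1 - 21/100) = 790 Mbps
File size in Mb = 444 * 8 = 3552 Mb
Time = 3552 / 790
Time = 4.4962 seconds


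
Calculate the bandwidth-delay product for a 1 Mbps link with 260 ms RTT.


BDP = bandwidth * RTT
= 1 Mbps * 260 ms
= 1 * 1e6 * 260 / 1000 bits
= 260000 bits
= 32500 bytes
= 31.7383 KB
BDP = 260000 bits (32500 bytes)


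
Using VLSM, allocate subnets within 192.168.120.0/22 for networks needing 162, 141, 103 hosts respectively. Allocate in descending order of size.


162 hosts -> /24 (254 usable): 192.168.120.0/24
141 hosts -> /24 (254 usable): 192.168.121.0/24
103 hosts -> /25 (126 usable): 192.168.122.0/25
Allocation: 192.168.120.0/24 (162 hosts, 254 usable); 192.168.121.0/24 (141 hosts, 254 usable); 192.168.122.0/25 (103 hosts, 126 usable)


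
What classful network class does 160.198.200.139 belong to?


First octet: 160
Binary: 10100000
10xxxxxx -> Class B (128-191)
Class B, default mask 255.255.0.0 (/16)


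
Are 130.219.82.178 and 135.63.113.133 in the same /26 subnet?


Mask: 255.255.255.192
130.219.82.178 AND mask = 130.219.82.128
135.63.113.133 AND mask = 135.63.113.128
No, different subnets (130.219.82.128 vs 135.63.113.128)


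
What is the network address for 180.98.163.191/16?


IP:   10110100.01100010.10100011.10111111
Mask: 11111111.11111111.00000000.00000000
AND operation:
Net:  10110100.01100010.00000000.00000000
Network: 180.98.0.0/16


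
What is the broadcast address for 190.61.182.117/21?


Network: 190.61.176.0/21
Host bits = 11
Set all host bits to 1:
Broadcast: 190.61.183.255


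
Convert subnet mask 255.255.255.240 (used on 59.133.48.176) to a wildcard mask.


Subnet mask: 255.255.255.240
Wildcard = 255.255.255.255 - subnet mask
255 - 255 = 0
255 - 255 = 0
255 - 255 = 0
255 - 240 = 15
Wildcard: 0.0.0.15


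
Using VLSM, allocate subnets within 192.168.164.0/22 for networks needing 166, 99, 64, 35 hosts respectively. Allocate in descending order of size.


166 hosts -> /24 (254 usable): 192.168.164.0/24
99 hosts -> /25 (126 usable): 192.168.165.0/25
64 hosts -> /25 (126 usable): 192.168.165.128/25
35 hosts -> /26 (62 usable): 192.168.166.0/26
Allocation: 192.168.164.0/24 (166 hosts, 254 usable); 192.168.165.0/25 (99 hosts, 126 usable); 192.168.165.128/25 (64 hosts, 126 usable); 192.168.166.0/26 (35 hosts, 62 usable)


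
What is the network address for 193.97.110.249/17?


IP:   11000001.01100001.01101110.11111001
Mask: 11111111.11111111.10000000.00000000
AND operation:
Net:  11000001.01100001.00000000.00000000
Network: 193.97.0.0/17


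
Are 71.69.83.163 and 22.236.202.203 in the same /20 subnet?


Mask: 255.255.240.0
71.69.83.163 AND mask = 71.69.80.0
22.236.202.203 AND mask = 22.236.192.0
No, different subnets (71.69.80.0 vs 22.236.192.0)


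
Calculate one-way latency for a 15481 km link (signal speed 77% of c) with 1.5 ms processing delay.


Speed = 0.77 * 3e5 km/s = 231000 km/s
Propagation delay = 15481 / 231000 = 0.067 s = 67.0173 ms
Processing delay = 1.5 ms
Total one-way latency = 68.5173 ms


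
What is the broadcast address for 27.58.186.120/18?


Network: 27.58.128.0/18
Host bits = 14
Set all host bits to 1:
Broadcast: 27.58.191.255


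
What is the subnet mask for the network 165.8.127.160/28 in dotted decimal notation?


/28 means 28 network bits, 4 host bits
Binary: 11111111111111111111111111110000
Mask: 255.255.255.240


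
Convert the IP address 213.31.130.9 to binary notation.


213 = 11010101
31 = 00011111
130 = 10000010
9 = 00001001
Binary: 11010101.00011111.10000010.00001001


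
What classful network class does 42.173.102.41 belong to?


First octet: 42
Binary: 00101010
0xxxxxxx -> Class A (1-126)
Class A, default mask 255.0.0.0 (/8)


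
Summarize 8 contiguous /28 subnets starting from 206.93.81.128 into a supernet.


Original prefix: /28
Number of subnets: 8 = 2^3
New prefix = 28 - 3 = 25
Supernet: 206.93.81.128/25


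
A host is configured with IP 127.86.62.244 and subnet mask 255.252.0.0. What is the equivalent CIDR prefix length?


Binary: 11111111.11111100.00000000.00000000
Count leading 1s
Prefix: /14


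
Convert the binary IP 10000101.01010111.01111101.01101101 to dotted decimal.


10000101 = 133
01010111 = 87
01111101 = 125
01101101 = 109
IP: 133.87.125.109


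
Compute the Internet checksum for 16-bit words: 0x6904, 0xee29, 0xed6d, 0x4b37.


Sum all words (with carry folding):
+ 0x6904 = 0x6904
+ 0xee29 = 0x572e
+ 0xed6d = 0x449c
+ 0x4b37 = 0x8fd3
One's complement: ~0x8fd3
Checksum = 0x702c


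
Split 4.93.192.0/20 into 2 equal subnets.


New prefix = 20 + 1 = 21
Each subnet has 2048 addresses
  4.93.192.0/21
  4.93.200.0/21
Subnets: 4.93.192.0/21, 4.93.200.0/21


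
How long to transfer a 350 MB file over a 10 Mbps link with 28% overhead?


Effective throughput = 10 * (1 - 28/100) = 7.2 Mbps
File size in Mb = 350 * 8 = 2800 Mb
Time = 2800 / 7.2
Time = 388.8889 seconds


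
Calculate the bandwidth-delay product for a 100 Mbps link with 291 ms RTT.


BDP = bandwidth * RTT
= 100 Mbps * 291 ms
= 100 * 1e6 * 291 / 1000 bits
= 29100000 bits
= 3637500 bytes
= 3552.2461 KB
BDP = 29100000 bits (3637500 bytes)


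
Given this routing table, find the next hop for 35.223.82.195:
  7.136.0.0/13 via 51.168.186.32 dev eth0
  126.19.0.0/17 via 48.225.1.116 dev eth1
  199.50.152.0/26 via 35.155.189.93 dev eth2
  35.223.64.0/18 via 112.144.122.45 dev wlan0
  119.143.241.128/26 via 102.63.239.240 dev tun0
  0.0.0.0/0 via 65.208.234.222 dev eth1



Longest prefix match for 35.223.82.195:
  /13 7.136.0.0: no
  /17 126.19.0.0: no
  /26 199.50.152.0: no
  /18 35.223.64.0: MATCH
  /26 119.143.241.128: no
  /0 0.0.0.0: MATCH
Selected: next-hop 112.144.122.45 via wlan0 (matched /18)


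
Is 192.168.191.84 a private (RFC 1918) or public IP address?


RFC 1918 private ranges:
  10.0.0.0/8 (10.0.0.0 - 10.255.255.255)
  172.16.0.0/12 (172.16.0.0 - 172.31.255.255)
  192.168.0.0/16 (192.168.0.0 - 192.168.255.255)
Private (in 192.168.0.0/16)


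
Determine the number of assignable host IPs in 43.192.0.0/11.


Host bits = 32 - 11 = 21
Total addresses = 2^21 = 2097152
Usable = total - 2 (network and broadcast)
Usable hosts: 2097150


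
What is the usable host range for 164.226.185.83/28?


Network: 164.226.185.80
Broadcast: 164.226.185.95
First usable = network + 1
Last usable = broadcast - 1
Range: 164.226.185.81 to 164.226.185.94


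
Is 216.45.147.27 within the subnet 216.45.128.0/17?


Subnet network: 216.45.128.0
Test IP AND mask: 216.45.128.0
Yes, 216.45.147.27 is in 216.45.128.0/17


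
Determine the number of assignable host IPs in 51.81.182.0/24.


Host bits = 32 - 24 = 8
Total addresses = 2^8 = 256
Usable = total - 2 (network and broadcast)
Usable hosts: 254


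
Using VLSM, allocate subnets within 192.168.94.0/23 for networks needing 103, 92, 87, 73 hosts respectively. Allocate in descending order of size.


103 hosts -> /25 (126 usable): 192.168.94.0/25
92 hosts -> /25 (126 usable): 192.168.94.128/25
87 hosts -> /25 (126 usable): 192.168.95.0/25
73 hosts -> /25 (126 usable): 192.168.95.128/25
Allocation: 192.168.94.0/25 (103 hosts, 126 usable); 192.168.94.128/25 (92 hosts, 126 usable); 192.168.95.0/25 (87 hosts, 126 usable); 192.168.95.128/25 (73 hosts, 126 usable)


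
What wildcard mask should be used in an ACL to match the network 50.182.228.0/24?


Subnet mask: 255.255.255.0
Wildcard = 255.255.255.255 - subnet mask
255 - 255 = 0
255 - 255 = 0
255 - 255 = 0
255 - 0 = 255
Wildcard: 0.0.0.255


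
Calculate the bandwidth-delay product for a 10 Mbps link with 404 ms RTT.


BDP = bandwidth * RTT
= 10 Mbps * 404 ms
= 10 * 1e6 * 404 / 1000 bits
= 4040000 bits
= 505000 bytes
= 493.1641 KB
BDP = 4040000 bits (505000 bytes)


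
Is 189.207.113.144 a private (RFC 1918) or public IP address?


RFC 1918 private ranges:
  10.0.0.0/8 (10.0.0.0 - 10.255.255.255)
  172.16.0.0/12 (172.16.0.0 - 172.31.255.255)
  192.168.0.0/16 (192.168.0.0 - 192.168.255.255)
Public (not in any RFC 1918 range)


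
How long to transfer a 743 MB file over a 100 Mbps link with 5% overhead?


Effective throughput = 100 * (1 - 5/100) = 95 Mbps
File size in Mb = 743 * 8 = 5944 Mb
Time = 5944 / 95
Time = 62.5684 seconds


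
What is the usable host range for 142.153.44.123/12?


Network: 142.144.0.0
Broadcast: 142.159.255.255
First usable = network + 1
Last usable = broadcast - 1
Range: 142.144.0.1 to 142.159.255.254


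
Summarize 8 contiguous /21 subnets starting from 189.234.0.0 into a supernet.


Original prefix: /21
Number of subnets: 8 = 2^3
New prefix = 21 - 3 = 18
Supernet: 189.234.0.0/18


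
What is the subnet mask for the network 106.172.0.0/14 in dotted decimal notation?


/14 means 14 network bits, 18 host bits
Binary: 11111111111111000000000000000000
Mask: 255.252.0.0


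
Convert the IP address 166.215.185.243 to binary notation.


166 = 10100110
215 = 11010111
185 = 10111001
243 = 11110011
Binary: 10100110.11010111.10111001.11110011


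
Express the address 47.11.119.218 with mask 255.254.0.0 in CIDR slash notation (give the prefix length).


Binary: 11111111.11111110.00000000.00000000
Count leading 1s
Prefix: /15


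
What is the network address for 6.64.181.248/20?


IP:   00000110.01000000.10110101.11111000
Mask: 11111111.11111111.11110000.00000000
AND operation:
Net:  00000110.01000000.10110000.00000000
Network: 6.64.176.0/20


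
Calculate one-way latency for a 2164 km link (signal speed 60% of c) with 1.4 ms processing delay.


Speed = 0.6 * 3e5 km/s = 180000 km/s
Propagation delay = 2164 / 180000 = 0.012 s = 12.0222 ms
Processing delay = 1.4 ms
Total one-way latency = 13.4222 ms


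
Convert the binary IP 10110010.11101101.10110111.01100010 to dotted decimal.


10110010 = 178
11101101 = 237
10110111 = 183
01100010 = 98
IP: 178.237.183.98


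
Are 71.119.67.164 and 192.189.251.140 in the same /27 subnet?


Mask: 255.255.255.224
71.119.67.164 AND mask = 71.119.67.160
192.189.251.140 AND mask = 192.189.251.128
No, different subnets (71.119.67.160 vs 192.189.251.128)


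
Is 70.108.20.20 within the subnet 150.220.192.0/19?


Subnet network: 150.220.192.0
Test IP AND mask: 70.108.0.0
No, 70.108.20.20 is not in 150.220.192.0/19


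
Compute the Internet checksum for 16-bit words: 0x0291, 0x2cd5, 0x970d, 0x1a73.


Sum all words (with carry folding):
+ 0x0291 = 0x0291
+ 0x2cd5 = 0x2f66
+ 0x970d = 0xc673
+ 0x1a73 = 0xe0e6
One's complement: ~0xe0e6
Checksum = 0x1f19


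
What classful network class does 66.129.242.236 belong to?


First octet: 66
Binary: 01000010
0xxxxxxx -> Class A (1-126)
Class A, default mask 255.0.0.0 (/8)


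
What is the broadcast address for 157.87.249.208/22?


Network: 157.87.248.0/22
Host bits = 10
Set all host bits to 1:
Broadcast: 157.87.251.255


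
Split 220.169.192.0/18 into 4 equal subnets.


New prefix = 18 + 2 = 20
Each subnet has 4096 addresses
  220.169.192.0/20
  220.169.208.0/20
  220.169.224.0/20
  220.169.240.0/20
Subnets: 220.169.192.0/20, 220.169.208.0/20, 220.169.224.0/20, 220.169.240.0/20


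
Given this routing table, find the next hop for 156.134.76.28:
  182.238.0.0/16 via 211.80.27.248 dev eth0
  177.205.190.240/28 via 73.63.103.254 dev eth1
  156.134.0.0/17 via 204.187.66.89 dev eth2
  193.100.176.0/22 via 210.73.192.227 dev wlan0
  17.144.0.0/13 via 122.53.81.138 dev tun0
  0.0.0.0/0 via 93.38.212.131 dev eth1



Longest prefix match for 156.134.76.28:
  /16 182.238.0.0: no
  /28 177.205.190.240: no
  /17 156.134.0.0: MATCH
  /22 193.100.176.0: no
  /13 17.144.0.0: no
  /0 0.0.0.0: MATCH
Selected: next-hop 204.187.66.89 via eth2 (matched /17)


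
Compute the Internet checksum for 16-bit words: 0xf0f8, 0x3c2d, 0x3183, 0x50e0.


Sum all words (with carry folding):
+ 0xf0f8 = 0xf0f8
+ 0x3c2d = 0x2d26
+ 0x3183 = 0x5ea9
+ 0x50e0 = 0xaf89
One's complement: ~0xaf89
Checksum = 0x5076


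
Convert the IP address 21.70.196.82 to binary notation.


21 = 00010101
70 = 01000110
196 = 11000100
82 = 01010010
Binary: 00010101.01000110.11000100.01010010


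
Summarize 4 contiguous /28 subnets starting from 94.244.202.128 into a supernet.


Original prefix: /28
Number of subnets: 4 = 2^2
New prefix = 28 - 2 = 26
Supernet: 94.244.202.128/26


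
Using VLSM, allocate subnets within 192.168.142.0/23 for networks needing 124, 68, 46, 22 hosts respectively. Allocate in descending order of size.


124 hosts -> /25 (126 usable): 192.168.142.0/25
68 hosts -> /25 (126 usable): 192.168.142.128/25
46 hosts -> /26 (62 usable): 192.168.143.0/26
22 hosts -> /27 (30 usable): 192.168.143.64/27
Allocation: 192.168.142.0/25 (124 hosts, 126 usable); 192.168.142.128/25 (68 hosts, 126 usable); 192.168.143.0/26 (46 hosts, 62 usable); 192.168.143.64/27 (22 hosts, 30 usable)


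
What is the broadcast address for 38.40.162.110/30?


Network: 38.40.162.108/30
Host bits = 2
Set all host bits to 1:
Broadcast: 38.40.162.111


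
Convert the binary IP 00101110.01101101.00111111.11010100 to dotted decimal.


00101110 = 46
01101101 = 109
00111111 = 63
11010100 = 212
IP: 46.109.63.212


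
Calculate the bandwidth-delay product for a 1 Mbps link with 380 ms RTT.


BDP = bandwidth * RTT
= 1 Mbps * 380 ms
= 1 * 1e6 * 380 / 1000 bits
= 380000 bits
= 47500 bytes
= 46.3867 KB
BDP = 380000 bits (47500 bytes)


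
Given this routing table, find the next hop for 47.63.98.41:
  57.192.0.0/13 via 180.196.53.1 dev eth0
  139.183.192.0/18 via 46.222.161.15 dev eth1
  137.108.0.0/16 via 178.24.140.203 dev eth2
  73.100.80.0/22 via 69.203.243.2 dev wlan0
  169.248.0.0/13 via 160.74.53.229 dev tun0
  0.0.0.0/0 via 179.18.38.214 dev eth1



Longest prefix match for 47.63.98.41:
  /13 57.192.0.0: no
  /18 139.183.192.0: no
  /16 137.108.0.0: no
  /22 73.100.80.0: no
  /13 169.248.0.0: no
  /0 0.0.0.0: MATCH
Selected: next-hop 179.18.38.214 via eth1 (matched /0)


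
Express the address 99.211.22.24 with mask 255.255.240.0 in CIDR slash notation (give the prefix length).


Binary: 11111111.11111111.11110000.00000000
Count leading 1s
Prefix: /20


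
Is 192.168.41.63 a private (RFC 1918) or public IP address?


RFC 1918 private ranges:
  10.0.0.0/8 (10.0.0.0 - 10.255.255.255)
  172.16.0.0/12 (172.16.0.0 - 172.31.255.255)
  192.168.0.0/16 (192.168.0.0 - 192.168.255.255)
Private (in 192.168.0.0/16)


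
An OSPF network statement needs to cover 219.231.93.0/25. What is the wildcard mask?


Subnet mask: 255.255.255.128
Wildcard = 255.255.255.255 - subnet mask
255 - 255 = 0
255 - 255 = 0
255 - 255 = 0
255 - 128 = 127
Wildcard: 0.0.0.127


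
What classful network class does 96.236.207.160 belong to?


First octet: 96
Binary: 01100000
0xxxxxxx -> Class A (1-126)
Class A, default mask 255.0.0.0 (/8)


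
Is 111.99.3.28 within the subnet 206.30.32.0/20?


Subnet network: 206.30.32.0
Test IP AND mask: 111.99.0.0
No, 111.99.3.28 is not in 206.30.32.0/20


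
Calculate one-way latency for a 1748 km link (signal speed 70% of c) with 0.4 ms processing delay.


Speed = 0.7 * 3e5 km/s = 210000 km/s
Propagation delay = 1748 / 210000 = 0.0083 s = 8.3238 ms
Processing delay = 0.4 ms
Total one-way latency = 8.7238 ms


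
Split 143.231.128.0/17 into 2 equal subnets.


New prefix = 17 + 1 = 18
Each subnet has 16384 addresses
  143.231.128.0/18
  143.231.192.0/18
Subnets: 143.231.128.0/18, 143.231.192.0/18


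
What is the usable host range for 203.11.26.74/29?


Network: 203.11.26.72
Broadcast: 203.11.26.79
First usable = network + 1
Last usable = broadcast - 1
Range: 203.11.26.73 to 203.11.26.78


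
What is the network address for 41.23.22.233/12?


IP:   00101001.00010111.00010110.11101001
Mask: 11111111.11110000.00000000.00000000
AND operation:
Net:  00101001.00010000.00000000.00000000
Network: 41.16.0.0/12


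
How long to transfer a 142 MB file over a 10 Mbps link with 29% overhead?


Effective throughput = 10 * (1 - 29/100) = 7.1 Mbps
File size in Mb = 142 * 8 = 1136 Mb
Time = 1136 / 7.1
Time = 160 seconds


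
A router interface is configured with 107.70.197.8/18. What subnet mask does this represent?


/18 means 18 network bits, 14 host bits
Binary: 11111111111111111100000000000000
Mask: 255.255.192.0


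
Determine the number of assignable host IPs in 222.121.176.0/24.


Host bits = 32 - 24 = 8
Total addresses = 2^8 = 256
Usable = total - 2 (network and broadcast)
Usable hosts: 254


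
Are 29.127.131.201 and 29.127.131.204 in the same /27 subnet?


Mask: 255.255.255.224
29.127.131.201 AND mask = 29.127.131.192
29.127.131.204 AND mask = 29.127.131.192
Yes, same subnet (29.127.131.192)


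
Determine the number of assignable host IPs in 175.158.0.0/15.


Host bits = 32 - 15 = 17
Total addresses = 2^17 = 131072
Usable = total - 2 (network and broadcast)
Usable hosts: 131070


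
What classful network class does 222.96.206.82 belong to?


First octet: 222
Binary: 11011110
110xxxxx -> Class C (192-223)
Class C, default mask 255.255.255.0 (/24)


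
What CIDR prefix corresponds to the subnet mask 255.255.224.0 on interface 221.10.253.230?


Binary: 11111111.11111111.11100000.00000000
Count leading 1s
Prefix: /19


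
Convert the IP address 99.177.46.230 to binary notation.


99 = 01100011
177 = 10110001
46 = 00101110
230 = 11100110
Binary: 01100011.10110001.00101110.11100110


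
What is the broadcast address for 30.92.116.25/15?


Network: 30.92.0.0/15
Host bits = 17
Set all host bits to 1:
Broadcast: 30.93.255.255


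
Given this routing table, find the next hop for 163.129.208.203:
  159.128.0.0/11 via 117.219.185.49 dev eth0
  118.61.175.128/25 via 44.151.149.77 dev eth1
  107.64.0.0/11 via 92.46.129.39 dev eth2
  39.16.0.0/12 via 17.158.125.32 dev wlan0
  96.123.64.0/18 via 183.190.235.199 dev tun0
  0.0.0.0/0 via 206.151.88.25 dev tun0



Longest prefix match for 163.129.208.203:
  /11 159.128.0.0: no
  /25 118.61.175.128: no
  /11 107.64.0.0: no
  /12 39.16.0.0: no
  /18 96.123.64.0: no
  /0 0.0.0.0: MATCH
Selected: next-hop 206.151.88.25 via tun0 (matched /0)


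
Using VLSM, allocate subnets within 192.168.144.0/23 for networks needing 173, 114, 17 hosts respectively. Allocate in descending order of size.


173 hosts -> /24 (254 usable): 192.168.144.0/24
114 hosts -> /25 (126 usable): 192.168.145.0/25
17 hosts -> /27 (30 usable): 192.168.145.128/27
Allocation: 192.168.144.0/24 (173 hosts, 254 usable); 192.168.145.0/25 (114 hosts, 126 usable); 192.168.145.128/27 (17 hosts, 30 usable)


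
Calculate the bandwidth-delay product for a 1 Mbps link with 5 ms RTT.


BDP = bandwidth * RTT
= 1 Mbps * 5 ms
= 1 * 1e6 * 5 / 1000 bits
= 5000 bits
= 625 bytes
BDP = 5000 bits (625 bytes)


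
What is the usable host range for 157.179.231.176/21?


Network: 157.179.224.0
Broadcast: 157.179.231.255
First usable = network + 1
Last usable = broadcast - 1
Range: 157.179.224.1 to 157.179.231.254


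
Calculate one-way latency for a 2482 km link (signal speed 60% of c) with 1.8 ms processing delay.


Speed = 0.6 * 3e5 km/s = 180000 km/s
Propagation delay = 2482 / 180000 = 0.0138 s = 13.7889 ms
Processing delay = 1.8 ms
Total one-way latency = 15.5889 ms


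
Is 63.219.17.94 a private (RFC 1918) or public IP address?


RFC 1918 private ranges:
  10.0.0.0/8 (10.0.0.0 - 10.255.255.255)
  172.16.0.0/12 (172.16.0.0 - 172.31.255.255)
  192.168.0.0/16 (192.168.0.0 - 192.168.255.255)
Public (not in any RFC 1918 range)


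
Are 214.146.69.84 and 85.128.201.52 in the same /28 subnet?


Mask: 255.255.255.240
214.146.69.84 AND mask = 214.146.69.80
85.128.201.52 AND mask = 85.128.201.48
No, different subnets (214.146.69.80 vs 85.128.201.48)


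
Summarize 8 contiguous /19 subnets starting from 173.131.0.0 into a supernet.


Original prefix: /19
Number of subnets: 8 = 2^3
New prefix = 19 - 3 = 16
Supernet: 173.131.0.0/16


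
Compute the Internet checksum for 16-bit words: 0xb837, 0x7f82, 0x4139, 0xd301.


Sum all words (with carry folding):
+ 0xb837 = 0xb837
+ 0x7f82 = 0x37ba
+ 0x4139 = 0x78f3
+ 0xd301 = 0x4bf5
One's complement: ~0x4bf5
Checksum = 0xb40a


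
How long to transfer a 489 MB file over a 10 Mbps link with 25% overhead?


Effective throughput = 10 * (1 - 25/100) = 7.5 Mbps
File size in Mb = 489 * 8 = 3912 Mb
Time = 3912 / 7.5
Time = 521.6 seconds


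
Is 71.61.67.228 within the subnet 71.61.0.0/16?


Subnet network: 71.61.0.0
Test IP AND mask: 71.61.0.0
Yes, 71.61.67.228 is in 71.61.0.0/16


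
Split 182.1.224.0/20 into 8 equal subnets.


New prefix = 20 + 3 = 23
Each subnet has 512 addresses
  182.1.224.0/23
  182.1.226.0/23
  182.1.228.0/23
  182.1.230.0/23
  182.1.232.0/23
  182.1.234.0/23
  182.1.236.0/23
  182.1.238.0/23
Subnets: 182.1.224.0/23, 182.1.226.0/23, 182.1.228.0/23, 182.1.230.0/23, 182.1.232.0/23, 182.1.234.0/23, 182.1.236.0/23, 182.1.238.0/23


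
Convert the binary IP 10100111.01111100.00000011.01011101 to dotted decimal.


10100111 = 167
01111100 = 124
00000011 = 3
01011101 = 93
IP: 167.124.3.93


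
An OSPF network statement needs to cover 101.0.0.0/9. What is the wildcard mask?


Subnet mask: 255.128.0.0
Wildcard = 255.255.255.255 - subnet mask
255 - 255 = 0
255 - 128 = 127
255 - 0 = 255
255 - 0 = 255
Wildcard: 0.127.255.255


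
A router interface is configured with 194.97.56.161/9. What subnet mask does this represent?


/9 means 9 network bits, 23 host bits
Binary: 11111111100000000000000000000000
Mask: 255.128.0.0


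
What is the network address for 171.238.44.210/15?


IP:   10101011.11101110.00101100.11010010
Mask: 11111111.11111110.00000000.00000000
AND operation:
Net:  10101011.11101110.00000000.00000000
Network: 171.238.0.0/15


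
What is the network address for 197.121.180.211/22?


IP:   11000101.01111001.10110100.11010011
Mask: 11111111.11111111.11111100.00000000
AND operation:
Net:  11000101.01111001.10110100.00000000
Network: 197.121.180.0/22


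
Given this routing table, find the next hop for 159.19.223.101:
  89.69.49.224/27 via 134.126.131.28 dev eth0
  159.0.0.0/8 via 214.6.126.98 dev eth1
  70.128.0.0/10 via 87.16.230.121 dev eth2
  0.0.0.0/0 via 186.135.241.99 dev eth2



Longest prefix match for 159.19.223.101:
  /27 89.69.49.224: no
  /8 159.0.0.0: MATCH
  /10 70.128.0.0: no
  /0 0.0.0.0: MATCH
Selected: next-hop 214.6.126.98 via eth1 (matched /8)


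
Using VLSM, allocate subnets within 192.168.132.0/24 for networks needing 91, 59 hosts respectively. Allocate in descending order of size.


91 hosts -> /25 (126 usable): 192.168.132.0/25
59 hosts -> /26 (62 usable): 192.168.132.128/26
Allocation: 192.168.132.0/25 (91 hosts, 126 usable); 192.168.132.128/26 (59 hosts, 62 usable)
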